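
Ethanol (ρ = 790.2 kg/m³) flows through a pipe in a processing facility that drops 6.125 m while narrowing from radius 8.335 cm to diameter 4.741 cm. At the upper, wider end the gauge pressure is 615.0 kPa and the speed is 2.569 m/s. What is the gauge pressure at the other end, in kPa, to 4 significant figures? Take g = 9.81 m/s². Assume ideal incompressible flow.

266.5 kPa

Continuity gives A₁v₁ = A₂v₂, so v₂ = (218.3 cm²)/(17.65 cm²) × 2.569 m/s = 31.76 m/s.
Bernoulli: P₁ + ½ρv₁² + ρg h₁ = P₂ + ½ρv₂² + ρg h₂, so P₂ = P₁ + ½ρ(v₁² − v₂²) − ρg(h₂ − h₁).
P₂ = 615000 + ½·790.2·(2.569² − 31.76²) − 790.2·9.81·(−6.125) = 615000 + (-396000) − (-47480) = 266500 Pa.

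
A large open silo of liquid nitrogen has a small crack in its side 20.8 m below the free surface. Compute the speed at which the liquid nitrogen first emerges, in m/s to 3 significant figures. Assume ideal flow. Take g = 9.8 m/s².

Bernoulli from surface to hole (P equal, v_surface ≈ 0): v = √(2gh) = √(2×9.8×20.8) = 20.2 m/s.

20.2 m/s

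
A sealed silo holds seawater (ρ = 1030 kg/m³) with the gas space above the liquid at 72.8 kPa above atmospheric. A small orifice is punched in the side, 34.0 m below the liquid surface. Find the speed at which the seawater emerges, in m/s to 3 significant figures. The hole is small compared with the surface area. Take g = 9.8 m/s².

v ≈ 28.4 m/s

Take point 1 at the surface (v₁ ≈ 0) and point 2 at the hole (at atmospheric pressure). Bernoulli: P₁ + ρg h = P_atm + ½ρv₂².
With P₁ − P_atm = 72800 Pa, v₂ = √(2gh + 2ΔP/ρ) = √(2·9.8·34.0 + 2·72800/1030) = 28.4 m/s.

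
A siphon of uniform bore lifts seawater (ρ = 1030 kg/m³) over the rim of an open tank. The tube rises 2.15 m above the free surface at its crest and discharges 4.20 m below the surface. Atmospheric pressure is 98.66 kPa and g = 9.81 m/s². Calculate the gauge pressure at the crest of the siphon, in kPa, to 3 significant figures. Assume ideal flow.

-64.2 kPa

From the surface to the outlet (both open to atmosphere, surface at rest): v = √(2g·h_out) = √(2·9.81·4.20) = 9.08 m/s.
Continuity keeps v the same throughout the tube; from surface to crest, P_atm + 0 = P_top + ½ρv² + ρg·h_top.
P_top = 98660 − ½·1030·9.08² − 1030·9.81·2.15 = 34500 Pa. So P_gauge = P_top − P_atm = -64200 Pa.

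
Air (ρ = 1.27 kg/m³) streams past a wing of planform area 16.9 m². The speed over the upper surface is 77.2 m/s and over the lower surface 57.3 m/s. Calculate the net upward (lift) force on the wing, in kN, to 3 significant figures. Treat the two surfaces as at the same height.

F = 28.7 kN

The faster flow above has the lower pressure; Bernoulli (same height) gives ΔP = ½ρ(v_up² − v_low²).
ΔP = ½·1.27·(77.2² − 57.3²) = 1700 Pa.
Lift = ΔP · A = 1700 × 16.9 = 28700 N.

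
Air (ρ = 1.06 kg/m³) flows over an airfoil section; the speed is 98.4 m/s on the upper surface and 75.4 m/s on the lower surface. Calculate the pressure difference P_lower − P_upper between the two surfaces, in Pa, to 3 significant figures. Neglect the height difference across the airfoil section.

With negligible Δh, P + ½ρv² is constant, so P_low − P_up = ½ρ(v_up² − v_low²).
ΔP = ½·1.06·(98.4² − 75.4²) = 2120 Pa.

2120 Pa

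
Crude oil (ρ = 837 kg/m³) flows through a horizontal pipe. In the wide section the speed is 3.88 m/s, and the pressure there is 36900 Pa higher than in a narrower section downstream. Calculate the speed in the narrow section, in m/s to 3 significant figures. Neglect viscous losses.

v₂ = 10.2 m/s

With h₁ = h₂, rearranging Bernoulli gives v₂ = √(v₁² + 2ΔP/ρ).
v₂ = √(3.88² + 2·36900/837) = √(15.1 + 88.2) = 10.2 m/s.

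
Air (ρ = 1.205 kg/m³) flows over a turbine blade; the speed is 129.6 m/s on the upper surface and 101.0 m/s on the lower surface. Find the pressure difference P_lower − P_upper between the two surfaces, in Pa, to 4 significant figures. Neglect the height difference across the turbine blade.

With negligible Δh, P + ½ρv² is constant, so P_low − P_up = ½ρ(v_up² − v_low²).
ΔP = ½·1.205·(129.6² − 101.0²) = 3974 Pa.

3974 Pa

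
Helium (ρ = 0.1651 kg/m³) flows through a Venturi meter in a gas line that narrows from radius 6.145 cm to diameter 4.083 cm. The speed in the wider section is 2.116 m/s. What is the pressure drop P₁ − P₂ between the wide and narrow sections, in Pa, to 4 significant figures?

By continuity, v₂ = v₁·A₁/A₂ = 2.116·(118.6/13.09) = 19.17 m/s.
The pipe is horizontal, so Bernoulli reduces to P₁ + ½ρv₁² = P₂ + ½ρv₂².
P₁ − P₂ = ½·0.1651·(19.17² − 2.116²) = ½·0.1651·363.1 = 29.97 Pa.

ΔP = 29.97 Pa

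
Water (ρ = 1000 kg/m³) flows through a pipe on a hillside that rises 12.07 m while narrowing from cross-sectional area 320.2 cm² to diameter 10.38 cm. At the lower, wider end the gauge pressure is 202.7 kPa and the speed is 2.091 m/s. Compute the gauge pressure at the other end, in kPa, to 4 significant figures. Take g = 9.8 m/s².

P₂ ≈ 55.30 kPa

The volume flow rate is constant, so v₂ = (A₁/A₂)v₁ = (320.2/84.62)·2.091 = 7.912 m/s.
Applying Bernoulli between the two ends and solving for P₂: P₂ = P₁ + ½ρ(v₁² − v₂²) − ρgΔh.
P₂ = 202700 + ½·1000·(2.091² − 7.912²) − 1000·9.8·(+12.07) = 202700 + (-29110) − (118300) = 55300 Pa.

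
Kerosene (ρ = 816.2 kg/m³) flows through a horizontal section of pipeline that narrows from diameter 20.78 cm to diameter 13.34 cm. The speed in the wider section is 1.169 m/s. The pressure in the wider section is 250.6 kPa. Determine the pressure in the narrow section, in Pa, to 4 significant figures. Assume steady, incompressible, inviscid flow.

Mass conservation (A₁v₁ = A₂v₂) gives v₂ = 1.169 × 339.1/139.8 = 2.837 m/s.
Bernoulli (h₁ = h₂): P₁ − P₂ = ½ρ(v₂² − v₁²).
P₂ = P₁ − ½ρ(v₂² − v₁²) = 250600 − ½·816.2·(2.837² − 1.169²) = 250600 − 2726 = 247900 Pa.

P₂ = 247900 Pa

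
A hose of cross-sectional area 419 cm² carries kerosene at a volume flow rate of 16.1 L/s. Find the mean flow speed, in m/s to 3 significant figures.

Q = 16.1 L/s = 0.0161 m³/s.
v = Q/A = 0.0161 / 0.0419 = 0.384 m/s.

v ≈ 0.384 m/s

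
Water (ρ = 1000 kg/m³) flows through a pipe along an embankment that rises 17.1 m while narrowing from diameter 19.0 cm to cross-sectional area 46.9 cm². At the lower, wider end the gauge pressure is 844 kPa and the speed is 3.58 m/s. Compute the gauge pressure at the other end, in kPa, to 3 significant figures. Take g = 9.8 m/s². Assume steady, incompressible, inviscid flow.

The volume flow rate is constant, so v₂ = (A₁/A₂)v₁ = (284/46.9)·3.58 = 21.6 m/s.
Applying Bernoulli between the two ends and solving for P₂: P₂ = P₁ + ½ρ(v₁² − v₂²) − ρgΔh.
P₂ = 844000 + ½·1000·(3.58² − 21.6²) − 1000·9.8·(+17.1) = 844000 + (-228000) − (168000) = 449000 Pa.

449 kPa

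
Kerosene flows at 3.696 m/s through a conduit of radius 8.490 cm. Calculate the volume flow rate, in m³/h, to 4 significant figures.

Q ≈ 301.3 m³/h

Q = A·v = 0.02264 m² × 3.696 m/s = 0.08369 m³/s.
Converting: 0.08369 m³/s × 3600 = 301.3 m³/h.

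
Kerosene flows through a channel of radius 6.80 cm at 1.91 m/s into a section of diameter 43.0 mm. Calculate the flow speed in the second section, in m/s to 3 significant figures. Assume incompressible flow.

Mass conservation (A₁v₁ = A₂v₂) gives v₂ = 1.91 × 145/14.5 = 19.1 m/s.

v₂ ≈ 19.1 m/s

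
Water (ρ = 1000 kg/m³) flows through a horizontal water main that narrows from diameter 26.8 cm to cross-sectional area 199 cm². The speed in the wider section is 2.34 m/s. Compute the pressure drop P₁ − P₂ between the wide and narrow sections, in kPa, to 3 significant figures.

Mass conservation (A₁v₁ = A₂v₂) gives v₂ = 2.34 × 564/199 = 6.63 m/s.
The pipe is horizontal, so Bernoulli reduces to P₁ + ½ρv₁² = P₂ + ½ρv₂².
P₁ − P₂ = ½·1000·(6.63² − 2.34²) = ½·1000·38.5 = 19300 Pa.

ΔP ≈ 19.3 kPa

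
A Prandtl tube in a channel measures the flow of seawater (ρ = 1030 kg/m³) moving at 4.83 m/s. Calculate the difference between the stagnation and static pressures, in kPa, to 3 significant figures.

At the stagnation point the flow is brought to rest, so Bernoulli gives P_stag − P_static = ½ρv².
ΔP = ½·1030·4.83² = 12000 Pa.

12.0 kPa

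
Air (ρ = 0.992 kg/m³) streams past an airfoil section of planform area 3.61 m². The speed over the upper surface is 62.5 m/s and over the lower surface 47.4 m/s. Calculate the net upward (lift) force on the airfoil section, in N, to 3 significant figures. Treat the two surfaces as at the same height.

From P + ½ρv² = const at equal height, P_low − P_up = ½ρ(v_up² − v_low²).
ΔP = ½·0.992·(62.5² − 47.4²) = 823 Pa.
Lift = ΔP · A = 823 × 3.61 = 2970 N.

F ≈ 2970 N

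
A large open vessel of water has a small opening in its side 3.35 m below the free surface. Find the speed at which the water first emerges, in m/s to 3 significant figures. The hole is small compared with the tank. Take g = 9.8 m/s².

v = 8.10 m/s

The surface is effectively still and both ends are open, so ½v² = gh and v = √(2·9.8·3.35) = 8.10 m/s.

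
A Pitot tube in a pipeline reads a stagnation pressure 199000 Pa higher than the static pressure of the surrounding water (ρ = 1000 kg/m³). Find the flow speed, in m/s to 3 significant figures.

Bernoulli between the free stream and the stagnation point: ½ρv² = P_stag − P_static.
v = √(2ΔP/ρ) = √(2·199000/1000) = 19.9 m/s.

v ≈ 19.9 m/s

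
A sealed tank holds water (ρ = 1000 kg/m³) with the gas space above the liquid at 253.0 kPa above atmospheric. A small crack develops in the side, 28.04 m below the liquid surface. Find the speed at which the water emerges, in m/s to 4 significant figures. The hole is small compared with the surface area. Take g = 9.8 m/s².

Take point 1 at the surface (v₁ ≈ 0) and point 2 at the hole (at atmospheric pressure). Bernoulli: P₁ + ρg h = P_atm + ½ρv₂².
With P₁ − P_atm = 253000 Pa, v₂ = √(2gh + 2ΔP/ρ) = √(2·9.8·28.04 + 2·253000/1000) = 32.49 m/s.

32.49 m/s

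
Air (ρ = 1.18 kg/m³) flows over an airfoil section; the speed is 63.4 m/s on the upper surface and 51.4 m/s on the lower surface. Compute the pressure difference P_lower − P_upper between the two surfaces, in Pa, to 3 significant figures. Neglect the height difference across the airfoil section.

The pressure is lower where the speed is higher: ΔP = ½ρ(v_up² − v_low²).
ΔP = ½·1.18·(63.4² − 51.4²) = 813 Pa.

ΔP ≈ 813 Pa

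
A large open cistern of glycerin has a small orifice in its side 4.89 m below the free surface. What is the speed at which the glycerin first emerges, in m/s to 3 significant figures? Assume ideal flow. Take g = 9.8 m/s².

The surface is effectively still and both ends are open, so ½v² = gh and v = √(2·9.8·4.89) = 9.79 m/s.

v ≈ 9.79 m/s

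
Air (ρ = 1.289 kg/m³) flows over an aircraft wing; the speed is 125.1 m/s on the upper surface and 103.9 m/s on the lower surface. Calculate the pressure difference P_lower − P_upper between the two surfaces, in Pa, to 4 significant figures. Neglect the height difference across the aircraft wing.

ΔP = 3129 Pa

With negligible Δh, P + ½ρv² is constant, so P_low − P_up = ½ρ(v_up² − v_low²).
ΔP = ½·1.289·(125.1² − 103.9²) = 3129 Pa.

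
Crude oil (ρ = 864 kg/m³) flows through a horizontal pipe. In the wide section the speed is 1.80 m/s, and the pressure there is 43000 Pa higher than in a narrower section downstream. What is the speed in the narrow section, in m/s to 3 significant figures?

v₂ = 10.1 m/s

Horizontal Bernoulli: P₁ + ½ρv₁² = P₂ + ½ρv₂², so v₂² = v₁² + 2(P₁ − P₂)/ρ.
v₂ = √(1.80² + 2·43000/864) = √(3.24 + 99.5) = 10.1 m/s.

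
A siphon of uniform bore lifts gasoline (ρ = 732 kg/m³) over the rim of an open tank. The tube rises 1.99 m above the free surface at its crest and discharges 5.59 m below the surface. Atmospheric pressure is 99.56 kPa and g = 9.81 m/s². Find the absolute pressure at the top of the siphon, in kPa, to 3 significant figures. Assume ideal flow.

P_top ≈ 45.1 kPa

Bernoulli surface→outlet gives ½v² = g·h_out, so v = √(2·9.81·5.59) = 10.5 m/s.
The bore is uniform, so the speed at the crest is the same v. Bernoulli surface→crest: P_atm = P_top + ½ρv² + ρg·h_top.
P_top = 99560 − ½·732·10.5² − 732·9.81·1.99 = 45100 Pa.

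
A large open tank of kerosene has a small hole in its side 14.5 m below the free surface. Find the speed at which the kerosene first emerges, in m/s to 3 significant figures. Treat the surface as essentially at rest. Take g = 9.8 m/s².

v = 16.9 m/s

The surface is effectively still and both ends are open, so ½v² = gh and v = √(2·9.8·14.5) = 16.9 m/s.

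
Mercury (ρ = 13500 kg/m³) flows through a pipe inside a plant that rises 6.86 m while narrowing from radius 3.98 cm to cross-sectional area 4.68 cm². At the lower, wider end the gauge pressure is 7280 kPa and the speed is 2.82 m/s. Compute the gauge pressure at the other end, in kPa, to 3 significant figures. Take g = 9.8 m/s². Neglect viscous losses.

Mass conservation (A₁v₁ = A₂v₂) gives v₂ = 2.82 × 49.8/4.68 = 30.0 m/s.
Applying Bernoulli between the two ends and solving for P₂: P₂ = P₁ + ½ρ(v₁² − v₂²) − ρgΔh.
P₂ = 7280000 + ½·13500·(2.82² − 30.0²) − 13500·9.8·(+6.86) = 7280000 + (-6020000) − (908000) = 357000 Pa.

357 kPa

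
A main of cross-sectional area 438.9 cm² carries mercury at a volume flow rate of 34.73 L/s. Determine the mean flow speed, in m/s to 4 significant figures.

Q = 34.73 L/s = 0.03473 m³/s.
v = Q/A = 0.03473 / 0.04389 = 0.7913 m/s.

v = 0.7913 m/s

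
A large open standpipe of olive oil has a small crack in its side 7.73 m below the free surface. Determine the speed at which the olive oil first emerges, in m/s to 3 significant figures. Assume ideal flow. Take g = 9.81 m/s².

v ≈ 12.3 m/s

Bernoulli from surface to hole (P equal, v_surface ≈ 0): v = √(2gh) = √(2×9.81×7.73) = 12.3 m/s.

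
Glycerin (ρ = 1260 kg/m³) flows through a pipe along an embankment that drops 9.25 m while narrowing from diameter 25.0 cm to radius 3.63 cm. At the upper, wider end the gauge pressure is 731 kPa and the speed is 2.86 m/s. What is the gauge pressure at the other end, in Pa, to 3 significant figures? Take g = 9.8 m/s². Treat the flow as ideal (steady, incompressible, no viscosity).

P₂ = 126000 Pa

Continuity gives A₁v₁ = A₂v₂, so v₂ = (491 cm²)/(41.4 cm²) × 2.86 m/s = 33.9 m/s.
Energy conservation along the streamline gives P₂ = P₁ − ½ρ(v₂² − v₁²) − ρg(h₂ − h₁).
P₂ = 731000 + ½·1260·(2.86² − 33.9²) − 1260·9.8·(−9.25) = 731000 + (-719000) − (-114000) = 126000 Pa.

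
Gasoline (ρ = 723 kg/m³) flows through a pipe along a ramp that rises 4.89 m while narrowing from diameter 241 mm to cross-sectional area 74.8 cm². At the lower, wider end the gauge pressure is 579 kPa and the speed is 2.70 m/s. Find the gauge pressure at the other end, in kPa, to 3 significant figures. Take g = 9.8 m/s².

P₂ ≈ 449 kPa

Mass conservation (A₁v₁ = A₂v₂) gives v₂ = 2.70 × 456/74.8 = 16.5 m/s.
Energy conservation along the streamline gives P₂ = P₁ − ½ρ(v₂² − v₁²) − ρg(h₂ − h₁).
P₂ = 579000 + ½·723·(2.70² − 16.5²) − 723·9.8·(+4.89) = 579000 + (-95400) − (34600) = 449000 Pa.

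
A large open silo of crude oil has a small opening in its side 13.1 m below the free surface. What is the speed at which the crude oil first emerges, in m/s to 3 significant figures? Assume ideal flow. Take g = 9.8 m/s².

The surface is effectively still and both ends are open, so ½v² = gh and v = √(2·9.8·13.1) = 16.0 m/s.

v ≈ 16.0 m/s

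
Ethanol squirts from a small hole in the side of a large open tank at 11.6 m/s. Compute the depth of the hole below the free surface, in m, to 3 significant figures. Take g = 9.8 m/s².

h = 6.87 m

Torricelli: v = √(2gh), so h = v²/(2g).
h = 11.6²/(2·9.8) = 135/19.60 = 6.87 m.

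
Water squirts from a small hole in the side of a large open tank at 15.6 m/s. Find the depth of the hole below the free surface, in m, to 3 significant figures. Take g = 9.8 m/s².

Inverting v = √(2gh) gives h = v² / 2g.
h = 15.6²/(2·9.8) = 243/19.60 = 12.4 m.

12.4 m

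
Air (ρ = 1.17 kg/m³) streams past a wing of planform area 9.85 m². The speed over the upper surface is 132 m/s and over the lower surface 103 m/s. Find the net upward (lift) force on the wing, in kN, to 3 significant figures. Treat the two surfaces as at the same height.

The faster flow above has the lower pressure; Bernoulli (same height) gives ΔP = ½ρ(v_up² − v_low²).
ΔP = ½·1.17·(132² − 103²) = 3990 Pa.
Lift = ΔP · A = 3990 × 9.85 = 39300 N.

F = 39.3 kN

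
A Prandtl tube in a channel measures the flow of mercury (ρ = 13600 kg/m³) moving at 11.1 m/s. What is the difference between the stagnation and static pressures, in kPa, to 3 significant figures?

The dynamic pressure equals the rise in static pressure at the stagnation point: ΔP = ½ρv².
ΔP = ½·13600·11.1² = 838000 Pa.

ΔP ≈ 838 kPa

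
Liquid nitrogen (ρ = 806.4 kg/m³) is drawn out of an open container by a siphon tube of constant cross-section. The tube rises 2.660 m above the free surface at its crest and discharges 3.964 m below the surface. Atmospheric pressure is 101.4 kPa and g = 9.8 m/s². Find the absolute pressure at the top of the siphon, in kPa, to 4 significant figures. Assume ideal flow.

Bernoulli surface→outlet gives ½v² = g·h_out, so v = √(2·9.8·3.964) = 8.814 m/s.
Continuity keeps v the same throughout the tube; from surface to crest, P_atm + 0 = P_top + ½ρv² + ρg·h_top.
P_top = 101400 − ½·806.4·8.814² − 806.4·9.8·2.660 = 49050 Pa.

P_top = 49.05 kPa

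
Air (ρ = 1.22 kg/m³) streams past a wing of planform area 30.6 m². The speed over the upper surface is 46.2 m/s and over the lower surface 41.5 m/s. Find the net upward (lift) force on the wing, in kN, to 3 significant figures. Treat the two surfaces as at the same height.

F ≈ 7.69 kN

From P + ½ρv² = const at equal height, P_low − P_up = ½ρ(v_up² − v_low²).
ΔP = ½·1.22·(46.2² − 41.5²) = 251 Pa.
Lift = ΔP · A = 251 × 30.6 = 7690 N.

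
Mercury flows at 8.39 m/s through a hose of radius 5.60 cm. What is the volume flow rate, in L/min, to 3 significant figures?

4960 L/min

Q = A·v = 0.00985 m² × 8.39 m/s = 0.0827 m³/s.
Converting: 0.0827 m³/s × 60000 = 4960 L/min.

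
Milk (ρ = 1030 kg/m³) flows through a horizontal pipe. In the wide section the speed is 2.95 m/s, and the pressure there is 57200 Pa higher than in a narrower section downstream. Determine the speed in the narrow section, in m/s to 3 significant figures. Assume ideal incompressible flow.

Horizontal Bernoulli: P₁ + ½ρv₁² = P₂ + ½ρv₂², so v₂² = v₁² + 2(P₁ − P₂)/ρ.
v₂ = √(2.95² + 2·57200/1030) = √(8.70 + 111) = 10.9 m/s.

v₂ ≈ 10.9 m/s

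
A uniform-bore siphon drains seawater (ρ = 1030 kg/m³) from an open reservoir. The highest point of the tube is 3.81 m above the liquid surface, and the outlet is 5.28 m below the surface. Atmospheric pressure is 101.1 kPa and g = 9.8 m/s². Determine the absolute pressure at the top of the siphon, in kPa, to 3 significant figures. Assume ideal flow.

The outlet speed comes from Torricelli: v = √(2g·5.28) = 10.2 m/s.
The bore is uniform, so the speed at the crest is the same v. Bernoulli surface→crest: P_atm = P_top + ½ρv² + ρg·h_top.
P_top = 101100 − ½·1030·10.2² − 1030·9.8·3.81 = 9350 Pa.

P_top = 9.35 kPa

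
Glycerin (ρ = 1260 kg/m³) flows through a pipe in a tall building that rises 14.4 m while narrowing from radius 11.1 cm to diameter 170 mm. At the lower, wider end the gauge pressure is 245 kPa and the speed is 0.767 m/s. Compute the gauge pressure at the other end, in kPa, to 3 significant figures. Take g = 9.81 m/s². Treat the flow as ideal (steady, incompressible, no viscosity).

Mass conservation (A₁v₁ = A₂v₂) gives v₂ = 0.767 × 387/227 = 1.31 m/s.
Applying Bernoulli between the two ends and solving for P₂: P₂ = P₁ + ½ρ(v₁² − v₂²) − ρgΔh.
P₂ = 245000 + ½·1260·(0.767² − 1.31²) − 1260·9.81·(+14.4) = 245000 + (-707) − (178000) = 66300 Pa.

P₂ ≈ 66.3 kPa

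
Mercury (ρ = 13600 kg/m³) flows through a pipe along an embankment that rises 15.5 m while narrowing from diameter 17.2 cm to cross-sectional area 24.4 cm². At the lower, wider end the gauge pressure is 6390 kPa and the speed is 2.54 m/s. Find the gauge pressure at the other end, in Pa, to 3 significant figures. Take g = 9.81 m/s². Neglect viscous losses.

Mass conservation (A₁v₁ = A₂v₂) gives v₂ = 2.54 × 232/24.4 = 24.2 m/s.
Applying Bernoulli between the two ends and solving for P₂: P₂ = P₁ + ½ρ(v₁² − v₂²) − ρgΔh.
P₂ = 6390000 + ½·13600·(2.54² − 24.2²) − 13600·9.81·(+15.5) = 6390000 + (-3930000) − (2070000) = 388000 Pa.

388000 Pa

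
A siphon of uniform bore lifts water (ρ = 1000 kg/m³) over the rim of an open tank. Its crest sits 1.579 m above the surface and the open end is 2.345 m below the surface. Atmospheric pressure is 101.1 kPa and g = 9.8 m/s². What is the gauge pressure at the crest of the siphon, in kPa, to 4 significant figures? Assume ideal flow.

From the surface to the outlet (both open to atmosphere, surface at rest): v = √(2g·h_out) = √(2·9.8·2.345) = 6.780 m/s.
The bore is uniform, so the speed at the crest is the same v. Bernoulli surface→crest: P_atm = P_top + ½ρv² + ρg·h_top.
P_top = 101100 − ½·1000·6.780² − 1000·9.8·1.579 = 62640 Pa. So P_gauge = P_top − P_atm = -38460 Pa.

P_gauge ≈ -38.46 kPa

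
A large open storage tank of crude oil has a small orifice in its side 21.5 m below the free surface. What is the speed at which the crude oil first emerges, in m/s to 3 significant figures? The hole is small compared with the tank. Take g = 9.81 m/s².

Torricelli's result v = √(2gh) gives v = √(2·9.81·21.5) = 20.5 m/s.

v ≈ 20.5 m/s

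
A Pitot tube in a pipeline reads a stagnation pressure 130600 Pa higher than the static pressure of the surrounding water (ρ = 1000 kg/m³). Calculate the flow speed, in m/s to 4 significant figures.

Bernoulli between the free stream and the stagnation point: ½ρv² = P_stag − P_static.
v = √(2ΔP/ρ) = √(2·130600/1000) = 16.16 m/s.

v = 16.16 m/s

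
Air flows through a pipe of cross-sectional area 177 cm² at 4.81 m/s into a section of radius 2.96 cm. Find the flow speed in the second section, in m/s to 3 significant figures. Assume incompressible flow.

v₂ ≈ 30.9 m/s

By continuity, v₂ = v₁·A₁/A₂ = 4.81·(177/27.5) = 30.9 m/s.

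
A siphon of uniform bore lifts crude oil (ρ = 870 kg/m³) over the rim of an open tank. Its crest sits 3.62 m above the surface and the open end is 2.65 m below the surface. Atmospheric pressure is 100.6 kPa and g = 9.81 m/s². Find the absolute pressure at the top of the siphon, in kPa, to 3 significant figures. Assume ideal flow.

Bernoulli surface→outlet gives ½v² = g·h_out, so v = √(2·9.81·2.65) = 7.21 m/s.
Continuity keeps v the same throughout the tube; from surface to crest, P_atm + 0 = P_top + ½ρv² + ρg·h_top.
P_top = 100600 − ½·870·7.21² − 870·9.81·3.62 = 47100 Pa.

P_top ≈ 47.1 kPa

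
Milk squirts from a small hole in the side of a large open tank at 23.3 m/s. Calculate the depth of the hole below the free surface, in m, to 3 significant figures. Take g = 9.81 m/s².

h ≈ 27.7 m

For a small hole in a large open tank, ½v² = gh, giving h = v²/(2g).
h = 23.3²/(2·9.81) = 543/19.62 = 27.7 m.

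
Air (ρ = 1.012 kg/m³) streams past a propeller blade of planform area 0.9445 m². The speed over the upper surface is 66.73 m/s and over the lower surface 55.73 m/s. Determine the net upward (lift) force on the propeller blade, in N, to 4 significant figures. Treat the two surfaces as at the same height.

From P + ½ρv² = const at equal height, P_low − P_up = ½ρ(v_up² − v_low²).
ΔP = ½·1.012·(66.73² − 55.73²) = 681.6 Pa.
Lift = ΔP · A = 681.6 × 0.9445 = 643.8 N.

643.8 N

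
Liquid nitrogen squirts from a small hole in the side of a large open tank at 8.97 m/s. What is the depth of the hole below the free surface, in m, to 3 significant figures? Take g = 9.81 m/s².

For a small hole in a large open tank, ½v² = gh, giving h = v²/(2g).
h = 8.97²/(2·9.81) = 80.5/19.62 = 4.10 m.

h ≈ 4.10 m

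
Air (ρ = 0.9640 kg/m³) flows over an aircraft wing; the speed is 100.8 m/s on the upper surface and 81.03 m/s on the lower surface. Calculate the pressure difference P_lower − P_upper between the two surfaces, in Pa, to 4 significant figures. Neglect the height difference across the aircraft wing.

With negligible Δh, P + ½ρv² is constant, so P_low − P_up = ½ρ(v_up² − v_low²).
ΔP = ½·0.9640·(100.8² − 81.03²) = 1733 Pa.

ΔP ≈ 1733 Pa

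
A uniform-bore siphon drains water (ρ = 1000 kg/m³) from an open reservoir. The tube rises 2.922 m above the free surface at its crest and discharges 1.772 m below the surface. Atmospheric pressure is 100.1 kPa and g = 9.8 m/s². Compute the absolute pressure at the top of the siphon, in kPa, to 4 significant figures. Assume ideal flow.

Bernoulli surface→outlet gives ½v² = g·h_out, so v = √(2·9.8·1.772) = 5.893 m/s.
With constant cross-section the crest speed equals v; applying Bernoulli from the surface up to the crest, P_top = P_atm − ½ρv² − ρg·h_top.
P_top = 100100 − ½·1000·5.893² − 1000·9.8·2.922 = 54100 Pa.

54.10 kPa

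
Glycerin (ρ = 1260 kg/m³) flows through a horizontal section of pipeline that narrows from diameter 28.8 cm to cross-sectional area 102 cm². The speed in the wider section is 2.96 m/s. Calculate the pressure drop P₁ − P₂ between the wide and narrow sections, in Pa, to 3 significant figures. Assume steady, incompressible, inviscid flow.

The volume flow rate is constant, so v₂ = (A₁/A₂)v₁ = (651/102)·2.96 = 18.9 m/s.
The pipe is horizontal, so Bernoulli reduces to P₁ + ½ρv₁² = P₂ + ½ρv₂².
P₁ − P₂ = ½·1260·(18.9² − 2.96²) = ½·1260·349 = 220000 Pa.

ΔP = 220000 Pa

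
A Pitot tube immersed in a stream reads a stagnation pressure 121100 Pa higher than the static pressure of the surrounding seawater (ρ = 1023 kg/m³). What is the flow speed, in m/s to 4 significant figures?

At the stagnation point the flow is brought to rest, so Bernoulli gives P_stag − P_static = ½ρv².
v = √(2ΔP/ρ) = √(2·121100/1023) = 15.39 m/s.

v ≈ 15.39 m/s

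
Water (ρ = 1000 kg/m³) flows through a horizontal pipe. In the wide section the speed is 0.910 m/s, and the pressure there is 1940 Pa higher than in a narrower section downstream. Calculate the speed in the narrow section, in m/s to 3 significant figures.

With h₁ = h₂, rearranging Bernoulli gives v₂ = √(v₁² + 2ΔP/ρ).
v₂ = √(0.910² + 2·1940/1000) = √(0.828 + 3.88) = 2.17 m/s.

v₂ ≈ 2.17 m/s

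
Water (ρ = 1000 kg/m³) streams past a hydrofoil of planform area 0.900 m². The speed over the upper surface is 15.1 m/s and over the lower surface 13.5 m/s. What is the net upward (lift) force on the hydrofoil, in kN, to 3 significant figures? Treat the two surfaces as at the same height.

F = 20.6 kN

With equal heights on the two surfaces, Bernoulli gives P_lower − P_upper = ½ρ(v_upper² − v_lower²).
ΔP = ½·1000·(15.1² − 13.5²) = 22900 Pa.
Lift = ΔP · A = 22900 × 0.900 = 20600 N.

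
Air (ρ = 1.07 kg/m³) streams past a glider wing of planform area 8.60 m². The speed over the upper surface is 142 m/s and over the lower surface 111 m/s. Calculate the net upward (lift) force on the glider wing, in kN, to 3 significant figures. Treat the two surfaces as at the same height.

36.1 kN

The faster flow above has the lower pressure; Bernoulli (same height) gives ΔP = ½ρ(v_up² − v_low²).
ΔP = ½·1.07·(142² − 111²) = 4200 Pa.
Lift = ΔP · A = 4200 × 8.60 = 36100 N.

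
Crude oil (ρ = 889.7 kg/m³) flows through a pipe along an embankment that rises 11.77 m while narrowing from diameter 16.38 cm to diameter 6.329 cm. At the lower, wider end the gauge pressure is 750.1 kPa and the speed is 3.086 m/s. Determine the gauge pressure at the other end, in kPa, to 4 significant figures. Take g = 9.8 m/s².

P₂ ≈ 461.6 kPa

Mass conservation (A₁v₁ = A₂v₂) gives v₂ = 3.086 × 210.7/31.46 = 20.67 m/s.
Applying Bernoulli between the two ends and solving for P₂: P₂ = P₁ + ½ρ(v₁² − v₂²) − ρgΔh.
P₂ = 750100 + ½·889.7·(3.086² − 20.67²) − 889.7·9.8·(+11.77) = 750100 + (-185800) − (102600) = 461600 Pa.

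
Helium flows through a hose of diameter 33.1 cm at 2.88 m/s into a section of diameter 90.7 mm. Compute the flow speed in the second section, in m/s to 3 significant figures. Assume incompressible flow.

v₂ ≈ 38.4 m/s

By continuity, v₂ = v₁·A₁/A₂ = 2.88·(860/64.6) = 38.4 m/s.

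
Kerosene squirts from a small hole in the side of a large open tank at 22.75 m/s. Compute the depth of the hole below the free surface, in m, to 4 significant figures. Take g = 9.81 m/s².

Inverting v = √(2gh) gives h = v² / 2g.
h = 22.75²/(2·9.81) = 517.6/19.62 = 26.38 m.

h = 26.38 m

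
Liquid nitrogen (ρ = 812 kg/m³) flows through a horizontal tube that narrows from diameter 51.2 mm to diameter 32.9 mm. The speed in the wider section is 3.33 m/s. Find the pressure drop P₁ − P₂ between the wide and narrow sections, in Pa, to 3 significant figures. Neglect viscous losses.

Mass conservation (A₁v₁ = A₂v₂) gives v₂ = 3.33 × 20.6/8.50 = 8.06 m/s.
With no height change, Bernoulli's equation is P₁ + ½ρv₁² = P₂ + ½ρv₂².
P₁ − P₂ = ½·812·(8.06² − 3.33²) = ½·812·54.0 = 21900 Pa.

ΔP ≈ 21900 Pa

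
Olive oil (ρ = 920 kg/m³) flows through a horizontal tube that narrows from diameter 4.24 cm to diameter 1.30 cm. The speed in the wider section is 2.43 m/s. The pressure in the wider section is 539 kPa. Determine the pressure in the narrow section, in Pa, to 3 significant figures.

P₂ ≈ 234000 Pa

Mass conservation (A₁v₁ = A₂v₂) gives v₂ = 2.43 × 14.1/1.33 = 25.8 m/s.
The pipe is horizontal, so Bernoulli reduces to P₁ + ½ρv₁² = P₂ + ½ρv₂².
P₂ = P₁ − ½ρ(v₂² − v₁²) = 539000 − ½·920·(25.8² − 2.43²) = 539000 − 305000 = 234000 Pa.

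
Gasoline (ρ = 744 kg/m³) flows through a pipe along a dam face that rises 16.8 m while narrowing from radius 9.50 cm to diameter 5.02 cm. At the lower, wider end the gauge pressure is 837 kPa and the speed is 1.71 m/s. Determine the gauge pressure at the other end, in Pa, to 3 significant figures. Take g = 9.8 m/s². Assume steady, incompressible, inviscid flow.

492000 Pa

By continuity, v₂ = v₁·A₁/A₂ = 1.71·(284/19.8) = 24.5 m/s.
Bernoulli: P₁ + ½ρv₁² + ρg h₁ = P₂ + ½ρv₂² + ρg h₂, so P₂ = P₁ + ½ρ(v₁² − v₂²) − ρg(h₂ − h₁).
P₂ = 837000 + ½·744·(1.71² − 24.5²) − 744·9.8·(+16.8) = 837000 + (-222000) − (122000) = 492000 Pa.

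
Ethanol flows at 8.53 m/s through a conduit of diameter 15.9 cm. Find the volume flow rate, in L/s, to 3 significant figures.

169 L/s

Q = A·v = 0.0199 m² × 8.53 m/s = 0.169 m³/s.
Converting: 0.169 m³/s × 1000 = 169 L/s.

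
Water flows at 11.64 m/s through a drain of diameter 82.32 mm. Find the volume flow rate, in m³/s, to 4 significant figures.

Q = A·v = 0.005322 m² × 11.64 m/s = 0.06195 m³/s.

Q ≈ 0.06195 m³/s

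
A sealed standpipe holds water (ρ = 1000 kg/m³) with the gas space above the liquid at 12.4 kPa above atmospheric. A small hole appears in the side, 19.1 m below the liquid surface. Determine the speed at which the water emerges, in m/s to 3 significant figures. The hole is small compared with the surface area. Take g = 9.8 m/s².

20.0 m/s

Take point 1 at the surface (v₁ ≈ 0) and point 2 at the hole (at atmospheric pressure). Bernoulli: P₁ + ρg h = P_atm + ½ρv₂².
With P₁ − P_atm = 12400 Pa, v₂ = √(2gh + 2ΔP/ρ) = √(2·9.8·19.1 + 2·12400/1000) = 20.0 m/s.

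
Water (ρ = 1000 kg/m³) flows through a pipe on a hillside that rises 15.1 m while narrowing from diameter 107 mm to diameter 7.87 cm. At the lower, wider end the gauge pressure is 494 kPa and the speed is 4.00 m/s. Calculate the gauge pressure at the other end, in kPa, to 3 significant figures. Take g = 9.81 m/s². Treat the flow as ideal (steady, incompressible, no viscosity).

327 kPa

By continuity, v₂ = v₁·A₁/A₂ = 4.00·(89.9/48.6) = 7.39 m/s.
Energy conservation along the streamline gives P₂ = P₁ − ½ρ(v₂² − v₁²) − ρg(h₂ − h₁).
P₂ = 494000 + ½·1000·(4.00² − 7.39²) − 1000·9.81·(+15.1) = 494000 + (-19300) − (148000) = 327000 Pa.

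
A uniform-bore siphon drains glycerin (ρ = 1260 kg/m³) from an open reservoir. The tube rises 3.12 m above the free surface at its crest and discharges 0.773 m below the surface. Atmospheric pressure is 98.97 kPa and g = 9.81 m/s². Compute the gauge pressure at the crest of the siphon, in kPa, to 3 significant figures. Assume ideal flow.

From the surface to the outlet (both open to atmosphere, surface at rest): v = √(2g·h_out) = √(2·9.81·0.773) = 3.89 m/s.
With constant cross-section the crest speed equals v; applying Bernoulli from the surface up to the crest, P_top = P_atm − ½ρv² − ρg·h_top.
P_top = 98970 − ½·1260·3.89² − 1260·9.81·3.12 = 50900 Pa. So P_gauge = P_top − P_atm = -48100 Pa.

P_gauge = -48.1 kPa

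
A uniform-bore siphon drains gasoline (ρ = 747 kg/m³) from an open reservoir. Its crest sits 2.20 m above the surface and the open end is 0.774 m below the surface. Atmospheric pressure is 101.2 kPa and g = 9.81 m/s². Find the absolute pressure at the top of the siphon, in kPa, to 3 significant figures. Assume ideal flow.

Bernoulli surface→outlet gives ½v² = g·h_out, so v = √(2·9.81·0.774) = 3.90 m/s.
The bore is uniform, so the speed at the crest is the same v. Bernoulli surface→crest: P_atm = P_top + ½ρv² + ρg·h_top.
P_top = 101200 − ½·747·3.90² − 747·9.81·2.20 = 79400 Pa.

P_top ≈ 79.4 kPa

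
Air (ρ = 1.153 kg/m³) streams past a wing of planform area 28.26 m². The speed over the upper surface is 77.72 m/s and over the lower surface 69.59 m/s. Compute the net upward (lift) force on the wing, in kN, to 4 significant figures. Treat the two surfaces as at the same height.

With equal heights on the two surfaces, Bernoulli gives P_lower − P_upper = ½ρ(v_upper² − v_lower²).
ΔP = ½·1.153·(77.72² − 69.59²) = 690.4 Pa.
Lift = ΔP · A = 690.4 × 28.26 = 19510 N.

F ≈ 19.51 kN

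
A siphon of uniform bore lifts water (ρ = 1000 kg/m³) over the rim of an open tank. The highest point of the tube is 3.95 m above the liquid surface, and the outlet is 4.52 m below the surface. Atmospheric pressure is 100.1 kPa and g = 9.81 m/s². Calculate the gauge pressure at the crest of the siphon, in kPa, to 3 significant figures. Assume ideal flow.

From the surface to the outlet (both open to atmosphere, surface at rest): v = √(2g·h_out) = √(2·9.81·4.52) = 9.42 m/s.
The bore is uniform, so the speed at the crest is the same v. Bernoulli surface→crest: P_atm = P_top + ½ρv² + ρg·h_top.
P_top = 100100 − ½·1000·9.42² − 1000·9.81·3.95 = 17000 Pa. So P_gauge = P_top − P_atm = -83100 Pa.

P_gauge ≈ -83.1 kPa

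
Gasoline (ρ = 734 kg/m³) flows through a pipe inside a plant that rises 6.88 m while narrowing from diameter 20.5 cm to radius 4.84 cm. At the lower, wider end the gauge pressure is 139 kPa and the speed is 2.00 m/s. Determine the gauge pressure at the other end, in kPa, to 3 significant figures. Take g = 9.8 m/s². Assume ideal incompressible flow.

By continuity, v₂ = v₁·A₁/A₂ = 2.00·(330/73.6) = 8.97 m/s.
Energy conservation along the streamline gives P₂ = P₁ − ½ρ(v₂² − v₁²) − ρg(h₂ − h₁).
P₂ = 139000 + ½·734·(2.00² − 8.97²) − 734·9.8·(+6.88) = 139000 + (-28100) − (49500) = 61500 Pa.

61.5 kPa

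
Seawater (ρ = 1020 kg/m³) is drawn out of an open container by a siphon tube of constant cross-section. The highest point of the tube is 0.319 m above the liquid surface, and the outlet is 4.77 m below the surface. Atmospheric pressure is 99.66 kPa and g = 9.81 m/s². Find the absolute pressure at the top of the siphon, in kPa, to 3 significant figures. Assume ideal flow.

P_top = 48.7 kPa

From the surface to the outlet (both open to atmosphere, surface at rest): v = √(2g·h_out) = √(2·9.81·4.77) = 9.67 m/s.
With constant cross-section the crest speed equals v; applying Bernoulli from the surface up to the crest, P_top = P_atm − ½ρv² − ρg·h_top.
P_top = 99660 − ½·1020·9.67² − 1020·9.81·0.319 = 48700 Pa.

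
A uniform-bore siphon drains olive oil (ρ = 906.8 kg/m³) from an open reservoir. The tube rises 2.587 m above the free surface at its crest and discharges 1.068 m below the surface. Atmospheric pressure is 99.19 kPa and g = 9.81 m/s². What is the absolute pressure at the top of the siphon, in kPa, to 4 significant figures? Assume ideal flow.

Bernoulli surface→outlet gives ½v² = g·h_out, so v = √(2·9.81·1.068) = 4.578 m/s.
Continuity keeps v the same throughout the tube; from surface to crest, P_atm + 0 = P_top + ½ρv² + ρg·h_top.
P_top = 99190 − ½·906.8·4.578² − 906.8·9.81·2.587 = 66680 Pa.

66.68 kPa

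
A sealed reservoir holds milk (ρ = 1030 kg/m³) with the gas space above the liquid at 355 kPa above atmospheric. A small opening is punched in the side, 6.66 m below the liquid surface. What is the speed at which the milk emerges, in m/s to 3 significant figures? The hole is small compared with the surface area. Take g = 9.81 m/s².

Take point 1 at the surface (v₁ ≈ 0) and point 2 at the hole (at atmospheric pressure). Bernoulli: P₁ + ρg h = P_atm + ½ρv₂².
With P₁ − P_atm = 355000 Pa, v₂ = √(2gh + 2ΔP/ρ) = √(2·9.81·6.66 + 2·355000/1030) = 28.6 m/s.

v ≈ 28.6 m/s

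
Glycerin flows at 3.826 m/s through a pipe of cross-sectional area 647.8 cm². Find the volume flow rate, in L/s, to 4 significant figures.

Q = 247.8 L/s

Q = A·v = 0.06478 m² × 3.826 m/s = 0.2478 m³/s.
Converting: 0.2478 m³/s × 1000 = 247.8 L/s.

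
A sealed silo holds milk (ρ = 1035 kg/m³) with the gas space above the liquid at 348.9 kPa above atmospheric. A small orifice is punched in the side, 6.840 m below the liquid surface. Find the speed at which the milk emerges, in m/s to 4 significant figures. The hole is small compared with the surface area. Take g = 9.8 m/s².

Take point 1 at the surface (v₁ ≈ 0) and point 2 at the hole (at atmospheric pressure). Bernoulli: P₁ + ρg h = P_atm + ½ρv₂².
With P₁ − P_atm = 348900 Pa, v₂ = √(2gh + 2ΔP/ρ) = √(2·9.8·6.840 + 2·348900/1035) = 28.43 m/s.

28.43 m/s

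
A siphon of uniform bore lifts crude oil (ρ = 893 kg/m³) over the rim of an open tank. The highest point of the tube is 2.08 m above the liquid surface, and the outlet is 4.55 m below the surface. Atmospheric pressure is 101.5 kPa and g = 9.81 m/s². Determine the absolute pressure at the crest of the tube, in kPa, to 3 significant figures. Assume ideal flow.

The outlet speed comes from Torricelli: v = √(2g·4.55) = 9.45 m/s.
The bore is uniform, so the speed at the crest is the same v. Bernoulli surface→crest: P_atm = P_top + ½ρv² + ρg·h_top.
P_top = 101500 − ½·893·9.45² − 893·9.81·2.08 = 43400 Pa.

P_top ≈ 43.4 kPa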